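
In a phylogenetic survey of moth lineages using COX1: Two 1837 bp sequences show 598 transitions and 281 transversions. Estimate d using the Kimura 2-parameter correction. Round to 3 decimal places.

P = 598/1837 ≈ 0.325531 and Q = 281/1837 ≈ 0.152967.
Under the Kimura two-parameter model, d = −½ ln(1 − 2P − Q) − ¼ ln(1 − 2Q).
1 − 2P − Q = 0.195971, giving −½ ln(0.195971) = 0.814894.
1 − 2Q = 0.694066, giving −¼ ln(0.694066) = 0.091297.
d = 0.814894 + 0.091297 = 0.906191.

0.906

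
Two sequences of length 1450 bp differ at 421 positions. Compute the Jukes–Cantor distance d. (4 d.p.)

0.3672

p = 421/1450 ≈ 0.290345.
d = −(3/4) ln(1 − 4p/3) = −0.75 ln(1 − 0.387127) = −0.75 ln(0.612873)
  = −0.75 × (-0.489598) = 0.367199 substitutions/site.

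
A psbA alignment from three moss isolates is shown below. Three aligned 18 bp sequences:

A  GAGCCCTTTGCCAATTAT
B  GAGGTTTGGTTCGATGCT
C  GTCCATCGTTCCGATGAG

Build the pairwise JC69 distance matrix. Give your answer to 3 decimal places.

A–B: 10/18 sites differ → p ≈ 0.555556, d = −0.75 ln(1 − 0.740741) = 1.012446 ≈ 1.012.
A–C: 10/18 sites differ → p ≈ 0.555556, d = −0.75 ln(1 − 0.740741) = 1.012446 ≈ 1.012.
B–C: 9/18 sites differ → p = 0.5, d = −0.75 ln(1 − 0.666667) = 0.823960 ≈ 0.824.

d(A,B) = 1.012, d(A,C) = 1.012, d(B,C) = 0.824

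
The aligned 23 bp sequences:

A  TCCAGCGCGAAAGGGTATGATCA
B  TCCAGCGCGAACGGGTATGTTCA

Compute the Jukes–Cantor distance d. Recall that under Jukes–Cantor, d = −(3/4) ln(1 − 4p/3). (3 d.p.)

The sequences differ at 2 of 23 sites (12, 20), so p = 2/23 ≈ 0.086957.
d = −(3/4) ln(1 − 4p/3) = −0.75 ln(1 − 0.115943) = −0.75 ln(0.884057)
  = −0.75 × (-0.123234) = 0.092426 substitutions/site.

0.092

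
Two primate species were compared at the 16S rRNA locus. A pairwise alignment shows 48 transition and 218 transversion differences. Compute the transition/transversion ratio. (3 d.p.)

R = 48/218 = 0.220183… ≈ 0.220 (to 3 d.p.).

0.220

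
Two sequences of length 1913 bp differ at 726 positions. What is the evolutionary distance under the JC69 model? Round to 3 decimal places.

p = 726/1913 ≈ 0.379509.
d = −(3/4) ln(1 − 4p/3) = −0.75 ln(1 − 0.506012) = −0.75 ln(0.493988)
  = −0.75 × (-0.705244) = 0.528933 substitutions/site.

0.529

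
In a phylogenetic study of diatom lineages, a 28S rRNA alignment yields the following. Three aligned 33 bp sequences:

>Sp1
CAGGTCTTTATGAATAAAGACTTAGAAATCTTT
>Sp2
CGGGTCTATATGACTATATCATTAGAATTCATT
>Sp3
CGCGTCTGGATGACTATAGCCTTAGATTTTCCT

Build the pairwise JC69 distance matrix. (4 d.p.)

Sp1–Sp2: 9/33 sites differ → p ≈ 0.272727, d = −0.75 ln(1 − 0.363636) = 0.338988 ≈ 0.3390.
Sp1–Sp3: 12/33 sites differ → p ≈ 0.363636, d = −0.75 ln(1 − 0.484848) = 0.497470 ≈ 0.4975.
Sp2–Sp3: 9/33 sites differ → p ≈ 0.272727, d = −0.75 ln(1 − 0.363636) = 0.338988 ≈ 0.3390.

d(Sp1,Sp2) = 0.3390, d(Sp1,Sp3) = 0.4975, d(Sp2,Sp3) = 0.3390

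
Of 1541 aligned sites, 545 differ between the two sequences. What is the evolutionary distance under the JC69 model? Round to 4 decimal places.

0.4784

p = 545/1541 ≈ 0.353666.
d = −(3/4) ln(1 − 4p/3) = −0.75 ln(1 − 0.471555) = −0.75 ln(0.528445)
  = −0.75 × (-0.637817) = 0.478363 substitutions/site.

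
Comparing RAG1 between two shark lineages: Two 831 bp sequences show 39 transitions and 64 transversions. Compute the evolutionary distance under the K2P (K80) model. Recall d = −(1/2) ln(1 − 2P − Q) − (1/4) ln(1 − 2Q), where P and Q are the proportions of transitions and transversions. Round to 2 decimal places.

P = 39/831 ≈ 0.046931 and Q = 64/831 ≈ 0.077016.
Under the Kimura two-parameter model, d = −½ ln(1 − 2P − Q) − ¼ ln(1 − 2Q).
1 − 2P − Q = 0.829122, giving −½ ln(0.829122) = 0.093694.
1 − 2Q = 0.845968, giving −¼ ln(0.845968) = 0.041818.
d = 0.093694 + 0.041818 = 0.135512.

0.14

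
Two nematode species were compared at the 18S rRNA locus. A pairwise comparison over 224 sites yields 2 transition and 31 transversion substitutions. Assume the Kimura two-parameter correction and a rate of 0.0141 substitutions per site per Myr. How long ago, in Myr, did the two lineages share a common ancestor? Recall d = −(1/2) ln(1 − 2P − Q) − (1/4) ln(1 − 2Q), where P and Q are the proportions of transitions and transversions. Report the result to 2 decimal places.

P = 2/224 ≈ 0.008929 and Q = 31/224 ≈ 0.138393.
Under the Kimura two-parameter model, d = −½ ln(1 − 2P − Q) − ¼ ln(1 − 2Q).
1 − 2P − Q = 0.843749, giving −½ ln(0.843749) = 0.084950.
1 − 2Q = 0.723214, giving −¼ ln(0.723214) = 0.081013.
d = 0.084950 + 0.081013 = 0.165963.
Under a molecular clock d = 2μt, so t = d/(2μ) = 0.165963 / (2 × 0.0141) = 5.89 Myr.

5.89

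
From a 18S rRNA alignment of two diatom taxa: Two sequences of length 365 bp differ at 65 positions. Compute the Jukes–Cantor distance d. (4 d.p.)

p = 65/365 ≈ 0.178082.
d = −(3/4) ln(1 − 4p/3) = −0.75 ln(1 − 0.237443) = −0.75 ln(0.762557)
  = −0.75 × (-0.271078) = 0.203309 substitutions/site.

0.2033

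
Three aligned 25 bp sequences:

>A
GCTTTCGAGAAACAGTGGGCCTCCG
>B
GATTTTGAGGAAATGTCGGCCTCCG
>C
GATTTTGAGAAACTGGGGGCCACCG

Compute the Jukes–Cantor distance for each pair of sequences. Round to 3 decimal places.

A–B: 6/25 sites differ → p = 0.24, d = −0.75 ln(1 − 0.32) = 0.289247 ≈ 0.289.
A–C: 5/25 sites differ → p = 0.2, d = −0.75 ln(1 − 0.266667) = 0.232617 ≈ 0.233.
B–C: 5/25 sites differ → p = 0.2, d = −0.75 ln(1 − 0.266667) = 0.232617 ≈ 0.233.

d(A,B) = 0.289, d(A,C) = 0.233, d(B,C) = 0.233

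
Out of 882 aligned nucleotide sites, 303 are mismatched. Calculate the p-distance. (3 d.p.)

p = 303/882 = 0.343537… ≈ 0.344 (to 3 d.p.).

0.344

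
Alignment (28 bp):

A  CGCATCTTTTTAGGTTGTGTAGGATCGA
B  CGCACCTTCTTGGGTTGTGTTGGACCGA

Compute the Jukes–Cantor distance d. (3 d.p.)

0.204

The sequences differ at 5 of 28 sites (5, 9, 12, 21, 25), so p = 5/28 ≈ 0.178571.
d = −(3/4) ln(1 − 4p/3) = −0.75 ln(1 − 0.238095) = −0.75 ln(0.761905)
  = −0.75 × (-0.271933) = 0.203950 substitutions/site.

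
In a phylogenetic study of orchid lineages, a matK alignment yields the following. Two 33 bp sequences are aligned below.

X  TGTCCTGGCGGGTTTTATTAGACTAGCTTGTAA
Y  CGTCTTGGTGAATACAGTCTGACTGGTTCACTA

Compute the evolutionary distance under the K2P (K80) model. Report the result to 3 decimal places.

1.268

Of 33 sites, 13 differences are transitions and 4 are transversions, so P = 13/33 ≈ 0.393939 and Q = 4/33 ≈ 0.121212.
Under the Kimura two-parameter model, d = −½ ln(1 − 2P − Q) − ¼ ln(1 − 2Q).
1 − 2P − Q = 0.09091, giving −½ ln(0.09091) = 1.198943.
1 − 2Q = 0.757576, giving −¼ ln(0.757576) = 0.069408.
d = 1.198943 + 0.069408 = 1.268351.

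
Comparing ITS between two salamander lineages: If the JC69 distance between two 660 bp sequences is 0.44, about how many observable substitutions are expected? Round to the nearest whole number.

Invert JC69: p = (3/4)(1 − e^(−4d/3)) = 0.75 × (1 − e^(-0.586667)) = 0.75 × (1 − 0.556178) = 0.332867.
Expected differing sites = pL ≈ 0.332867 × 660 = 219.69222 ≈ 220.

220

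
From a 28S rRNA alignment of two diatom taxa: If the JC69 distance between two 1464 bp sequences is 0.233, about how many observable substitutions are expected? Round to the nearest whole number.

Invert JC69: p = (3/4)(1 − e^(−4d/3)) = 0.75 × (1 − e^(-0.310667)) = 0.75 × (1 − 0.732958) = 0.200282.
Expected differing sites = pL ≈ 0.200282 × 1464 = 293.212848 ≈ 293.

293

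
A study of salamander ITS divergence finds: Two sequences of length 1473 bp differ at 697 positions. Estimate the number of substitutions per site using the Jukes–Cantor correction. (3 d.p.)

p = 697/1473 ≈ 0.473184.
d = −(3/4) ln(1 − 4p/3) = −0.75 ln(1 − 0.630912) = −0.75 ln(0.369088)
  = −0.75 × (-0.996720) = 0.747540 substitutions/site.

0.748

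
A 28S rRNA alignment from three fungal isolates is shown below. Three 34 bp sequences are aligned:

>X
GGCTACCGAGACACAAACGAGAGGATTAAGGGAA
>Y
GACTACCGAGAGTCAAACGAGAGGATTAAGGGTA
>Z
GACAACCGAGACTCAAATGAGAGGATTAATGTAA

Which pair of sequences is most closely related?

X and Y

X–Y: 4/34 differ, p = 0.118, d = 0.128.
X–Z: 6/34 differ, p = 0.176, d = 0.201.
Y–Z: 6/34 differ, p = 0.176, d = 0.201.
The smallest distance is between X and Y.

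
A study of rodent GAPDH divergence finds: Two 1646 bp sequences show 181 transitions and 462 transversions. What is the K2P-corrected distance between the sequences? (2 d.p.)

0.55

P = 181/1646 ≈ 0.109964 and Q = 462/1646 ≈ 0.28068.
Under the Kimura two-parameter model, d = −½ ln(1 − 2P − Q) − ¼ ln(1 − 2Q).
1 − 2P − Q = 0.499392, giving −½ ln(0.499392) = 0.347182.
1 − 2Q = 0.43864, giving −¼ ln(0.43864) = 0.206019.
d = 0.347182 + 0.206019 = 0.553201.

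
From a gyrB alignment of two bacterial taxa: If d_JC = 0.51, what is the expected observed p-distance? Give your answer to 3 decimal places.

0.370

p = (3/4)(1 − e^(−4d/3)) = 0.75 × (1 − e^(-0.68)) = 0.75 × (1 − 0.506617) = 0.370037.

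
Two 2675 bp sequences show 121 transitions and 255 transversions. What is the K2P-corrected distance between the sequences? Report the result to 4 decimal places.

P = 121/2675 ≈ 0.045234 and Q = 255/2675 ≈ 0.095327.
Under the Kimura two-parameter model, d = −½ ln(1 − 2P − Q) − ¼ ln(1 − 2Q).
1 − 2P − Q = 0.814205, giving −½ ln(0.814205) = 0.102772.
1 − 2Q = 0.809346, giving −¼ ln(0.809346) = 0.052882.
d = 0.102772 + 0.052882 = 0.155654.

0.1557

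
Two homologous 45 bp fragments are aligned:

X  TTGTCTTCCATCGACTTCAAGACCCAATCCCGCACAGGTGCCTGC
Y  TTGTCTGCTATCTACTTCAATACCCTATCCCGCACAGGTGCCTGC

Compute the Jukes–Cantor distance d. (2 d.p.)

0.12

The sequences differ at 5 of 45 sites (7, 9, 13, 21, 26), so p = 5/45 ≈ 0.111111.
d = −(3/4) ln(1 − 4p/3) = −0.75 ln(1 − 0.148148) = −0.75 ln(0.851852)
  = −0.75 × (-0.160342) = 0.120257 substitutions/site.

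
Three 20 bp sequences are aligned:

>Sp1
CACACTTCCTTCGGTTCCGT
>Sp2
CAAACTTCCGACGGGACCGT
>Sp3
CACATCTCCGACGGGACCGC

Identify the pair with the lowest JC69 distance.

Sp2 and Sp3

Sp1–Sp2: 5/20 differ, p = 0.250, d = 0.304.
Sp1–Sp3: 7/20 differ, p = 0.350, d = 0.471.
Sp2–Sp3: 4/20 differ, p = 0.200, d = 0.233.
The smallest distance is between Sp2 and Sp3.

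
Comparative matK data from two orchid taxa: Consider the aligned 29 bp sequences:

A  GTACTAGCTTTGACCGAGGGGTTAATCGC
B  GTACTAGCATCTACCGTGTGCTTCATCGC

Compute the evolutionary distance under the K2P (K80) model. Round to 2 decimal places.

0.29

Of 29 sites, 1 differences are transitions and 6 are transversions, so P = 1/29 ≈ 0.034483 and Q = 6/29 ≈ 0.206897.
Under the Kimura two-parameter model, d = −½ ln(1 − 2P − Q) − ¼ ln(1 − 2Q).
1 − 2P − Q = 0.724137, giving −½ ln(0.724137) = 0.161387.
1 − 2Q = 0.586206, giving −¼ ln(0.586206) = 0.133521.
d = 0.161387 + 0.133521 = 0.294908.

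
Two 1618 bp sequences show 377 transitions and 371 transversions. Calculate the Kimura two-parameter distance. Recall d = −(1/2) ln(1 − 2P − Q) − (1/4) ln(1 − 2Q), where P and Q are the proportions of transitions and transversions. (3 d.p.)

0.748

P = 377/1618 ≈ 0.233004 and Q = 371/1618 ≈ 0.229295.
Under the Kimura two-parameter model, d = −½ ln(1 − 2P − Q) − ¼ ln(1 − 2Q).
1 − 2P − Q = 0.304697, giving −½ ln(0.304697) = 0.594219.
1 − 2Q = 0.54141, giving −¼ ln(0.54141) = 0.153395.
d = 0.594219 + 0.153395 = 0.747614.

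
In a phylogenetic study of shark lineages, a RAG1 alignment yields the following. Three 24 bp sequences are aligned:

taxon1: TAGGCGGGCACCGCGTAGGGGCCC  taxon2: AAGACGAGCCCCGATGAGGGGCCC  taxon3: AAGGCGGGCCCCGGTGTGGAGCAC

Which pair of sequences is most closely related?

taxon2 and taxon3

taxon1–taxon2: 7/24 differ, p = 0.292, d = 0.369.
taxon1–taxon3: 8/24 differ, p = 0.333, d = 0.441.
taxon2–taxon3: 6/24 differ, p = 0.250, d = 0.304.
The smallest distance is between taxon2 and taxon3.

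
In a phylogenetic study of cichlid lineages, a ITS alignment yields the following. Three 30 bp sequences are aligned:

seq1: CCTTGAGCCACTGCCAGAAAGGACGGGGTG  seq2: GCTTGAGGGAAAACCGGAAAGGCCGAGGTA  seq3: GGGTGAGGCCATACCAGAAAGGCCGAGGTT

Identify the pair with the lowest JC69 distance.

seq1–seq2: 10/30 differ, p = 0.333, d = 0.441.
seq1–seq3: 10/30 differ, p = 0.333, d = 0.441.
seq2–seq3: 7/30 differ, p = 0.233, d = 0.280.
The smallest distance is between seq2 and seq3.

seq2 and seq3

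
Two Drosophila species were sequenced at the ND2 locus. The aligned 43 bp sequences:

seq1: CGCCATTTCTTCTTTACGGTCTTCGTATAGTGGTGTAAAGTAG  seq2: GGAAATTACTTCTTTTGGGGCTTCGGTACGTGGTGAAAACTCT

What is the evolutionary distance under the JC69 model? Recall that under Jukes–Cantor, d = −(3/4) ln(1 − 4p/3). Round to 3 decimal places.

0.469

The sequences differ at 15 of 43 sites, so p = 15/43 ≈ 0.348837.
d = −(3/4) ln(1 − 4p/3) = −0.75 ln(1 − 0.465116) = −0.75 ln(0.534884)
  = −0.75 × (-0.625705) = 0.469279 substitutions/site.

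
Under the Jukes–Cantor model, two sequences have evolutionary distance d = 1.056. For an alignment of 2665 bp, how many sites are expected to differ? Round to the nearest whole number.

Invert JC69: p = (3/4)(1 − e^(−4d/3)) = 0.75 × (1 − e^(-1.408)) = 0.75 × (1 − 0.244632) = 0.566526.
Expected differing sites = pL ≈ 0.566526 × 2665 = 1509.79179 ≈ 1510.

1510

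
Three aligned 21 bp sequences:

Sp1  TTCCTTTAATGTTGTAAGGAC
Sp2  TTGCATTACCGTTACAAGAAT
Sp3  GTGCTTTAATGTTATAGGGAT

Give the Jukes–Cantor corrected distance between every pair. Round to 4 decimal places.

Sp1–Sp2: 8/21 sites differ → p ≈ 0.380952, d = −0.75 ln(1 − 0.507936) = 0.531860 ≈ 0.5319.
Sp1–Sp3: 5/21 sites differ → p ≈ 0.238095, d = −0.75 ln(1 − 0.31746) = 0.286451 ≈ 0.2865.
Sp2–Sp3: 7/21 sites differ → p ≈ 0.333333, d = −0.75 ln(1 − 0.444444) = 0.440839 ≈ 0.4408.

d(Sp1,Sp2) = 0.5319, d(Sp1,Sp3) = 0.2865, d(Sp2,Sp3) = 0.4408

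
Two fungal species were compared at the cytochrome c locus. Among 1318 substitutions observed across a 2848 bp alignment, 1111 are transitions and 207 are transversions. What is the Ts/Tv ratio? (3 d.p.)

5.367

R = 1111/207 = 5.367149… ≈ 5.367 (to 3 d.p.).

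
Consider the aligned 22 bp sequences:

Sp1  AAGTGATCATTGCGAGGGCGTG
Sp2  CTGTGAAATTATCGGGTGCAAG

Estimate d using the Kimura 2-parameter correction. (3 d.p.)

Of 22 sites, 2 differences are transitions and 9 are transversions, so P = 2/22 ≈ 0.090909 and Q = 9/22 ≈ 0.409091.
Under the Kimura two-parameter model, d = −½ ln(1 − 2P − Q) − ¼ ln(1 − 2Q).
1 − 2P − Q = 0.409091, giving −½ ln(0.409091) = 0.446909.
1 − 2Q = 0.181818, giving −¼ ln(0.181818) = 0.426187.
d = 0.446909 + 0.426187 = 0.873096.

0.873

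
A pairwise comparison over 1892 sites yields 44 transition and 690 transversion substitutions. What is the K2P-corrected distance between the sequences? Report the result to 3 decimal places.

0.592

P = 44/1892 ≈ 0.023256 and Q = 690/1892 ≈ 0.364693.
Under the Kimura two-parameter model, d = −½ ln(1 − 2P − Q) − ¼ ln(1 − 2Q).
1 − 2P − Q = 0.588795, giving −½ ln(0.588795) = 0.264839.
1 − 2Q = 0.270614, giving −¼ ln(0.270614) = 0.326765.
d = 0.264839 + 0.326765 = 0.591604.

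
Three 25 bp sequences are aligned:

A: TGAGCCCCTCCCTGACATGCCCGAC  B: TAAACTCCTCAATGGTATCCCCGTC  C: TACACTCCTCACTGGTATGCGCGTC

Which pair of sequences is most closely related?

B and C

A–B: 9/25 differ, p = 0.360, d = 0.490.
A–C: 9/25 differ, p = 0.360, d = 0.490.
B–C: 4/25 differ, p = 0.160, d = 0.180.
The smallest distance is between B and C.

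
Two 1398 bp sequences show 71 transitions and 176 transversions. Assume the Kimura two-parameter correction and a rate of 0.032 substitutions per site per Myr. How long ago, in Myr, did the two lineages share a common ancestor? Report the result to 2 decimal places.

3.15

P = 71/1398 ≈ 0.050787 and Q = 176/1398 ≈ 0.125894.
Under the Kimura two-parameter model, d = −½ ln(1 − 2P − Q) − ¼ ln(1 − 2Q).
1 − 2P − Q = 0.772532, giving −½ ln(0.772532) = 0.129041.
1 − 2Q = 0.748212, giving −¼ ln(0.748212) = 0.072517.
d = 0.129041 + 0.072517 = 0.201558.
Under a molecular clock d = 2μt, so t = d/(2μ) = 0.201558 / (2 × 0.032) = 3.15 Myr.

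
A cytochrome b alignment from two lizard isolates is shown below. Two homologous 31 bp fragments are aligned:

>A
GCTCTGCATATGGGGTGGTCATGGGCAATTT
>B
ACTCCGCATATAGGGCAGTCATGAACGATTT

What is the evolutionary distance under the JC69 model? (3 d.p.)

The sequences differ at 8 of 31 sites (1, 5, 12, 16, 17, 24, 25, 27), so p = 8/31 ≈ 0.258065.
d = −(3/4) ln(1 − 4p/3) = −0.75 ln(1 − 0.344087) = −0.75 ln(0.655913)
  = −0.75 × (-0.421727) = 0.316295 substitutions/site.

0.316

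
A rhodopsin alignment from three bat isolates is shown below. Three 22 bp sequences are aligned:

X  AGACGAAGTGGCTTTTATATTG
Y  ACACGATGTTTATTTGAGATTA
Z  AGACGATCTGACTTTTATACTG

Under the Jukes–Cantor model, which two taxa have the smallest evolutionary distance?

X and Z

X–Y: 8/22 differ, p = 0.364, d = 0.497.
X–Z: 4/22 differ, p = 0.182, d = 0.208.
Y–Z: 9/22 differ, p = 0.409, d = 0.591.
The smallest distance is between X and Z.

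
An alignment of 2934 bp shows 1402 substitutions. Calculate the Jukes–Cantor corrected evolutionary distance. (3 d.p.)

p = 1402/2934 ≈ 0.477846.
d = −(3/4) ln(1 − 4p/3) = −0.75 ln(1 − 0.637128) = −0.75 ln(0.362872)
  = −0.75 × (-1.013705) = 0.760279 substitutions/site.

0.760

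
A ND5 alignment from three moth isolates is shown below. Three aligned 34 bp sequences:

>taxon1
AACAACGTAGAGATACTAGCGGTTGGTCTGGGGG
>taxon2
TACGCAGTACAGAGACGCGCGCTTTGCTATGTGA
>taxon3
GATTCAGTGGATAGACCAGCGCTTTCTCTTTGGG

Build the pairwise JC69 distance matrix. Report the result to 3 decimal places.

taxon1–taxon2: 16/34 sites differ → p ≈ 0.470588, d = −0.75 ln(1 − 0.627451) = 0.740540 ≈ 0.741.
taxon1–taxon3: 14/34 sites differ → p ≈ 0.411765, d = −0.75 ln(1 − 0.54902) = 0.597249 ≈ 0.597.
taxon2–taxon3: 15/34 sites differ → p ≈ 0.441176, d = −0.75 ln(1 − 0.588235) = 0.665477 ≈ 0.665.

d(taxon1,taxon2) = 0.741, d(taxon1,taxon3) = 0.597, d(taxon2,taxon3) = 0.665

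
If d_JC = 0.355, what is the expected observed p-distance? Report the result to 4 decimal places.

0.2828

p = (3/4)(1 − e^(−4d/3)) = 0.75 × (1 − e^(-0.473333)) = 0.75 × (1 − 0.622923) = 0.282808.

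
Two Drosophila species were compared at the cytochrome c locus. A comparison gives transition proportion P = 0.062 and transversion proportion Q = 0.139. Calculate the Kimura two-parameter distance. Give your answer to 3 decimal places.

Under the Kimura two-parameter model, d = −½ ln(1 − 2P − Q) − ¼ ln(1 − 2Q).
1 − 2P − Q = 0.737, giving −½ ln(0.737) = 0.152584.
1 − 2Q = 0.722, giving −¼ ln(0.722) = 0.081433.
d = 0.152584 + 0.081433 = 0.234017.

0.234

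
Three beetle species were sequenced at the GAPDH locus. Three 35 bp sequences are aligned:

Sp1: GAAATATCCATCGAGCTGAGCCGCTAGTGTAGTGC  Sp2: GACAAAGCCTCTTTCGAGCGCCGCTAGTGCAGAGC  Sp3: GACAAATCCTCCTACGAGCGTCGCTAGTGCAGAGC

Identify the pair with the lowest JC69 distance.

Sp2 and Sp3

Sp1–Sp2: 14/35 differ, p = 0.400, d = 0.572.
Sp1–Sp3: 12/35 differ, p = 0.343, d = 0.458.
Sp2–Sp3: 4/35 differ, p = 0.114, d = 0.124.
The smallest distance is between Sp2 and Sp3.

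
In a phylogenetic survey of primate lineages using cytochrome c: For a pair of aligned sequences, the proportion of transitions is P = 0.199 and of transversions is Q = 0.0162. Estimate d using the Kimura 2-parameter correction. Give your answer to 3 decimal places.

0.276

Under the Kimura two-parameter model, d = −½ ln(1 − 2P − Q) − ¼ ln(1 − 2Q).
1 − 2P − Q = 0.5858, giving −½ ln(0.5858) = 0.267388.
1 − 2Q = 0.9676, giving −¼ ln(0.9676) = 0.008234.
d = 0.267388 + 0.008234 = 0.275622.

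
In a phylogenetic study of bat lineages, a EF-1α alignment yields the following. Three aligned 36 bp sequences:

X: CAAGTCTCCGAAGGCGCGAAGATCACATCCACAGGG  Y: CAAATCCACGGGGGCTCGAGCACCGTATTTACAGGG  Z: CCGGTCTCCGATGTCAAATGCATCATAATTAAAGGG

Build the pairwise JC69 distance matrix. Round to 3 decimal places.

X–Y: 13/36 sites differ → p ≈ 0.361111, d = −0.75 ln(1 − 0.481481) = 0.492584 ≈ 0.493.
X–Z: 15/36 sites differ → p ≈ 0.416667, d = −0.75 ln(1 − 0.555556) = 0.608198 ≈ 0.608.
Y–Z: 16/36 sites differ → p ≈ 0.444444, d = −0.75 ln(1 − 0.592592) = 0.673455 ≈ 0.673.

d(X,Y) = 0.493, d(X,Z) = 0.608, d(Y,Z) = 0.673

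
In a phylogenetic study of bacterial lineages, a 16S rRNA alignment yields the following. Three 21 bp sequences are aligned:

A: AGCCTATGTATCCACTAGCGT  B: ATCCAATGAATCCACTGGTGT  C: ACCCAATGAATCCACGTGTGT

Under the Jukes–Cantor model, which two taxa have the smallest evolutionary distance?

B and C

A–B: 5/21 differ, p = 0.238, d = 0.286.
A–C: 6/21 differ, p = 0.286, d = 0.360.
B–C: 3/21 differ, p = 0.143, d = 0.158.
The smallest distance is between B and C.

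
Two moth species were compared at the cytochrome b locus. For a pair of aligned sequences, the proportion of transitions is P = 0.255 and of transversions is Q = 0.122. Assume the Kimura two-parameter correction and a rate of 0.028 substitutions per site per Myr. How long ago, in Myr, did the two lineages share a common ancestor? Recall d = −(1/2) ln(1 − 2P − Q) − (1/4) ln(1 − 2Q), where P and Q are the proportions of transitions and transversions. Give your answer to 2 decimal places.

Under the Kimura two-parameter model, d = −½ ln(1 − 2P − Q) − ¼ ln(1 − 2Q).
1 − 2P − Q = 0.368, giving −½ ln(0.368) = 0.499836.
1 − 2Q = 0.756, giving −¼ ln(0.756) = 0.069928.
d = 0.499836 + 0.069928 = 0.569764.
Under a molecular clock d = 2μt, so t = d/(2μ) = 0.569764 / (2 × 0.028) = 10.17 Myr.

10.17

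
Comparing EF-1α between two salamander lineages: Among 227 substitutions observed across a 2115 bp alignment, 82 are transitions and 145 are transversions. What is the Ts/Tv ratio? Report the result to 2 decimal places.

0.57

R = 82/145 = 0.565517… ≈ 0.57 (to 2 d.p.).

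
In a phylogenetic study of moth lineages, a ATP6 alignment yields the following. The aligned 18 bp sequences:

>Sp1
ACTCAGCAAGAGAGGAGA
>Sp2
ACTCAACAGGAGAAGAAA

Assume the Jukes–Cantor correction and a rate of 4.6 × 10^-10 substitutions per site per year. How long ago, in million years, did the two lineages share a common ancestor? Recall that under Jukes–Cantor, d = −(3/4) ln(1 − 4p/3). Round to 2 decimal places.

286.47

The sequences differ at 4 of 18 sites (6, 9, 14, 17), so p = 4/18 ≈ 0.222222.
d = −(3/4) ln(1 − 4p/3) = −0.75 ln(1 − 0.296296) = −0.75 ln(0.703704)
  = −0.75 × (-0.351397) = 0.263548 substitutions/site.
Under a molecular clock d = 2μt, so t = d/(2μ) = 0.263548 / (2 × 4.6 × 10^-10) = 286.47 million years.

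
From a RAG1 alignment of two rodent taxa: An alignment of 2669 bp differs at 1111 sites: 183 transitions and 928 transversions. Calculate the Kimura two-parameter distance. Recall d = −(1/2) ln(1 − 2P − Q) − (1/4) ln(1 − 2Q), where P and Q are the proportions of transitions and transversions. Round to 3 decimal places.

0.629

P = 183/2669 ≈ 0.068565 and Q = 928/2669 ≈ 0.347696.
Under the Kimura two-parameter model, d = −½ ln(1 − 2P − Q) − ¼ ln(1 − 2Q).
1 − 2P − Q = 0.515174, giving −½ ln(0.515174) = 0.331625.
1 − 2Q = 0.304608, giving −¼ ln(0.304608) = 0.297182.
d = 0.331625 + 0.297182 = 0.628807.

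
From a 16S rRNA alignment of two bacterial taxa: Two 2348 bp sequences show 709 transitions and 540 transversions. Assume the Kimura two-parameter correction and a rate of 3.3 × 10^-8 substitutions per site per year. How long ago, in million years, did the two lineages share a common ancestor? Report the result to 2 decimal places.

P = 709/2348 ≈ 0.301959 and Q = 540/2348 ≈ 0.229983.
Under the Kimura two-parameter model, d = −½ ln(1 − 2P − Q) − ¼ ln(1 − 2Q).
1 − 2P − Q = 0.166099, giving −½ ln(0.166099) = 0.897586.
1 − 2Q = 0.540034, giving −¼ ln(0.540034) = 0.154031.
d = 0.897586 + 0.154031 = 1.051617.
Under a molecular clock d = 2μt, so t = d/(2μ) = 1.051617 / (2 × 3.3 × 10^-8) = 15.93 million years.

15.93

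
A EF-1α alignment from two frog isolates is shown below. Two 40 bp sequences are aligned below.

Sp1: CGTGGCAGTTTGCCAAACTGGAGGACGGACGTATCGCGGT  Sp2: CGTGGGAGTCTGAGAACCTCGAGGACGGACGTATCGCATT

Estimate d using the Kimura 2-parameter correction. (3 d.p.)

Of 40 sites, 2 differences are transitions and 6 are transversions, so P = 2/40 = 0.05 and Q = 6/40 = 0.15.
Under the Kimura two-parameter model, d = −½ ln(1 − 2P − Q) − ¼ ln(1 − 2Q).
1 − 2P − Q = 0.75, giving −½ ln(0.75) = 0.143841.
1 − 2Q = 0.7, giving −¼ ln(0.7) = 0.089169.
d = 0.143841 + 0.089169 = 0.233010.

0.233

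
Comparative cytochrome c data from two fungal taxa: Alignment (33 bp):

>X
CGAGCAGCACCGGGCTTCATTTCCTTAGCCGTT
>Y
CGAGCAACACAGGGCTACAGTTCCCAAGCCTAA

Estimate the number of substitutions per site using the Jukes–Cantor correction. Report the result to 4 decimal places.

The sequences differ at 9 of 33 sites (7, 11, 17, 20, 25, 26, 31, 32, 33), so p = 9/33 ≈ 0.272727.
d = −(3/4) ln(1 − 4p/3) = −0.75 ln(1 − 0.363636) = −0.75 ln(0.636364)
  = −0.75 × (-0.451985) = 0.338989 substitutions/site.

0.3390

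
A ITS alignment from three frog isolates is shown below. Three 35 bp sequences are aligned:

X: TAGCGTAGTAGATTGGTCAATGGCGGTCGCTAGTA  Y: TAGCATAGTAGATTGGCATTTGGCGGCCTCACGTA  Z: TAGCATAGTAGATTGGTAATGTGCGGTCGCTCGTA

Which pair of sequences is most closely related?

X and Z

X–Y: 9/35 differ, p = 0.257, d = 0.315.
X–Z: 6/35 differ, p = 0.171, d = 0.195.
Y–Z: 7/35 differ, p = 0.200, d = 0.233.
The smallest distance is between X and Z.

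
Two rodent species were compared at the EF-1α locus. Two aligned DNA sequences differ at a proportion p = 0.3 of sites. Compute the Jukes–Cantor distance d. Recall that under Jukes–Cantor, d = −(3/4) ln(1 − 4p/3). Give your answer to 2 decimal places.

0.38

d = −(3/4) ln(1 − 4p/3) = −0.75 ln(1 − 0.4) = −0.75 ln(0.6)
  = −0.75 × (-0.510826) = 0.383120 substitutions/site.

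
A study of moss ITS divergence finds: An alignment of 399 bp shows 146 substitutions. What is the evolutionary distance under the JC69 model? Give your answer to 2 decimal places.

0.50

p = 146/399 ≈ 0.365915.
d = −(3/4) ln(1 − 4p/3) = −0.75 ln(1 − 0.487887) = −0.75 ln(0.512113)
  = −0.75 × (-0.669210) = 0.501908 substitutions/site.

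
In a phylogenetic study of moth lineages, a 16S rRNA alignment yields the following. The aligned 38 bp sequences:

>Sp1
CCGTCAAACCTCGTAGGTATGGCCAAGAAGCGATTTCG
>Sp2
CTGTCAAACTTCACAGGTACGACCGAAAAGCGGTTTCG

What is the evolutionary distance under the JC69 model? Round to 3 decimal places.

The sequences differ at 9 of 38 sites (2, 10, 13, 14, 20, 22, 25, 27, 33), so p = 9/38 ≈ 0.236842.
d = −(3/4) ln(1 − 4p/3) = −0.75 ln(1 − 0.315789) = −0.75 ln(0.684211)
  = −0.75 × (-0.379489) = 0.284617 substitutions/site.

0.285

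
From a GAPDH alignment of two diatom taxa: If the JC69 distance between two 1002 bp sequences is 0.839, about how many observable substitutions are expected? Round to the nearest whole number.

Invert JC69: p = (3/4)(1 − e^(−4d/3)) = 0.75 × (1 − e^(-1.118667)) = 0.75 × (1 − 0.326715) = 0.504964.
Expected differing sites = pL ≈ 0.504964 × 1002 = 505.973928 ≈ 506.

506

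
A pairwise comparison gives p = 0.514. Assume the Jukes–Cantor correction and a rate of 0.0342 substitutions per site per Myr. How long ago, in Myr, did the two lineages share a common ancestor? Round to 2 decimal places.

12.68

d = −(3/4) ln(1 − 4p/3) = −0.75 ln(1 − 0.685333) = −0.75 ln(0.314667)
  = −0.75 × (-1.156240) = 0.867180 substitutions/site.
Under a molecular clock d = 2μt, so t = d/(2μ) = 0.867180 / (2 × 0.0342) = 12.68 Myr.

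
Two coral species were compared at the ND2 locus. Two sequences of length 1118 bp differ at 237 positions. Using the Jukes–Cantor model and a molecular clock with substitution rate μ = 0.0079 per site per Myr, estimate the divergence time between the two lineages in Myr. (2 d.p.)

p = 237/1118 ≈ 0.211986.
d = −(3/4) ln(1 − 4p/3) = −0.75 ln(1 − 0.282648) = −0.75 ln(0.717352)
  = −0.75 × (-0.332189) = 0.249142 substitutions/site.
Under a molecular clock d = 2μt, so t = d/(2μ) = 0.249142 / (2 × 0.0079) = 15.77 Myr.

15.77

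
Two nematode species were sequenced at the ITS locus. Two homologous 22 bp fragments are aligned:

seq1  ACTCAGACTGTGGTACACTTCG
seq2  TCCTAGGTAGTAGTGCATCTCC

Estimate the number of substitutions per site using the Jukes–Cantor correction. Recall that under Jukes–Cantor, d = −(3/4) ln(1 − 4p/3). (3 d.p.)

The sequences differ at 11 of 22 sites, so p = 11/22 = 0.5.
d = −(3/4) ln(1 − 4p/3) = −0.75 ln(1 − 0.666667) = −0.75 ln(0.333333)
  = −0.75 × (-1.098613) = 0.823960 substitutions/site.

0.824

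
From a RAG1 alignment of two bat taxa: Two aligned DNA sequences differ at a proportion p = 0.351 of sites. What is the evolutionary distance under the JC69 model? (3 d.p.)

d = −(3/4) ln(1 − 4p/3) = −0.75 ln(1 − 0.468) = −0.75 ln(0.532)
  = −0.75 × (-0.631112) = 0.473334 substitutions/site.

0.473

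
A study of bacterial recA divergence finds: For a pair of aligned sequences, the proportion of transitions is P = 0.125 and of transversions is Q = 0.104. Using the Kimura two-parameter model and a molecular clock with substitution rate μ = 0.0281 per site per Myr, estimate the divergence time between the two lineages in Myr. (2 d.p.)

Under the Kimura two-parameter model, d = −½ ln(1 − 2P − Q) − ¼ ln(1 − 2Q).
1 − 2P − Q = 0.646, giving −½ ln(0.646) = 0.218478.
1 − 2Q = 0.792, giving −¼ ln(0.792) = 0.058298.
d = 0.218478 + 0.058298 = 0.276776.
Under a molecular clock d = 2μt, so t = d/(2μ) = 0.276776 / (2 × 0.0281) = 4.92 Myr.

4.92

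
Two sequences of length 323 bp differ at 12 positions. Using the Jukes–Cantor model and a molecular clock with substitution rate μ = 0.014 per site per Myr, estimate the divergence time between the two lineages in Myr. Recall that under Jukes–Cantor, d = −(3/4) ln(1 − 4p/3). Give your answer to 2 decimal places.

1.36

p = 12/323 ≈ 0.037152.
d = −(3/4) ln(1 − 4p/3) = −0.75 ln(1 − 0.049536) = −0.75 ln(0.950464)
  = −0.75 × (-0.050805) = 0.038104 substitutions/site.
Under a molecular clock d = 2μt, so t = d/(2μ) = 0.038104 / (2 × 0.014) = 1.36 Myr.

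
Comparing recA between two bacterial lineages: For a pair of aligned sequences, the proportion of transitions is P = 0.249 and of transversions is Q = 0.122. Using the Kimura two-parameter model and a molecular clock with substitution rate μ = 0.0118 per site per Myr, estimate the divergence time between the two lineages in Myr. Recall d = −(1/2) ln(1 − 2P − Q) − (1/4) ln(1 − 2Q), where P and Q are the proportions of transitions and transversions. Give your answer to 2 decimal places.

23.46

Under the Kimura two-parameter model, d = −½ ln(1 − 2P − Q) − ¼ ln(1 − 2Q).
1 − 2P − Q = 0.38, giving −½ ln(0.38) = 0.483792.
1 − 2Q = 0.756, giving −¼ ln(0.756) = 0.069928.
d = 0.483792 + 0.069928 = 0.553720.
Under a molecular clock d = 2μt, so t = d/(2μ) = 0.553720 / (2 × 0.0118) = 23.46 Myr.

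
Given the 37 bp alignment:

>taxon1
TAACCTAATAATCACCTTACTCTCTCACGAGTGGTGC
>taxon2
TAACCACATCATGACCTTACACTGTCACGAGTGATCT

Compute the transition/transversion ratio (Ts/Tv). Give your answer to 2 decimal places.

Transitions are A↔G and C↔T; transversions are all other mismatches.
Transitions: 2. Transversions: 7.
R = 2/7 = 0.285714… ≈ 0.29 (to 2 d.p.).

0.29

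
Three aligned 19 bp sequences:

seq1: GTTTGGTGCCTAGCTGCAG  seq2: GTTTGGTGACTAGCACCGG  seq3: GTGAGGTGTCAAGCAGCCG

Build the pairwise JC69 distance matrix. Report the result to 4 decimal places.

d(seq1,seq2) = 0.2471, d(seq1,seq3) = 0.4099, d(seq2,seq3) = 0.4099

seq1–seq2: 4/19 sites differ → p ≈ 0.210526, d = −0.75 ln(1 − 0.280701) = 0.247109 ≈ 0.2471.
seq1–seq3: 6/19 sites differ → p ≈ 0.315789, d = −0.75 ln(1 − 0.421052) = 0.409907 ≈ 0.4099.
seq2–seq3: 6/19 sites differ → p ≈ 0.315789, d = −0.75 ln(1 − 0.421052) = 0.409907 ≈ 0.4099.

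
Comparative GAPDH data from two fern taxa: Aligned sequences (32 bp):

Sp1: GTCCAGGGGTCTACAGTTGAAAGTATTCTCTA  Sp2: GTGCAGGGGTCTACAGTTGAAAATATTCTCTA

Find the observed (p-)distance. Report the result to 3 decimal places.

0.063

The sequences differ at 2 of 32 positions (sites 3, 23).
p = 2/32 = 0.0625 ≈ 0.063 (to 3 d.p.).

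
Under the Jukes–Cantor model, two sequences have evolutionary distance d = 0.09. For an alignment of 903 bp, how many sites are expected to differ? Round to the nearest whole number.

Invert JC69: p = (3/4)(1 − e^(−4d/3)) = 0.75 × (1 − e^(-0.12)) = 0.75 × (1 − 0.886920) = 0.084810.
Expected differing sites = pL ≈ 0.084810 × 903 = 76.58343 ≈ 77.

77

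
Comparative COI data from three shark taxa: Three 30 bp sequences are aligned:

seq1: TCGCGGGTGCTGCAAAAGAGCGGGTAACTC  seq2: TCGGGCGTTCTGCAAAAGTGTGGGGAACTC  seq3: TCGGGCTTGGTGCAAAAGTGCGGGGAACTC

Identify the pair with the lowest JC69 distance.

seq1–seq2: 6/30 differ, p = 0.200, d = 0.233.
seq1–seq3: 6/30 differ, p = 0.200, d = 0.233.
seq2–seq3: 4/30 differ, p = 0.133, d = 0.147.
The smallest distance is between seq2 and seq3.

seq2 and seq3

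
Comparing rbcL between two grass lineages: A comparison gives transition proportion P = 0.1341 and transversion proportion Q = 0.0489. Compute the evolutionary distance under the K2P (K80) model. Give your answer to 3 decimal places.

Under the Kimura two-parameter model, d = −½ ln(1 − 2P − Q) − ¼ ln(1 − 2Q).
1 − 2P − Q = 0.6829, giving −½ ln(0.6829) = 0.190703.
1 − 2Q = 0.9022, giving −¼ ln(0.9022) = 0.025730.
d = 0.190703 + 0.025730 = 0.216433.

0.216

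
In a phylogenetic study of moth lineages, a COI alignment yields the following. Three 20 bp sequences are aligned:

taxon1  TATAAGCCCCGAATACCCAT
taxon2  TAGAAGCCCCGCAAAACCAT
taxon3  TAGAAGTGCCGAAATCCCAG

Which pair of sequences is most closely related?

taxon1–taxon2: 4/20 differ, p = 0.200, d = 0.233.
taxon1–taxon3: 6/20 differ, p = 0.300, d = 0.383.
taxon2–taxon3: 6/20 differ, p = 0.300, d = 0.383.
The smallest distance is between taxon1 and taxon2.

taxon1 and taxon2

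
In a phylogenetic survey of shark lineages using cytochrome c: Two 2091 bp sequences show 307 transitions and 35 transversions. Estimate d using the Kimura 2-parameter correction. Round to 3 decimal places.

P = 307/2091 ≈ 0.14682 and Q = 35/2091 ≈ 0.016738.
Under the Kimura two-parameter model, d = −½ ln(1 − 2P − Q) − ¼ ln(1 − 2Q).
1 − 2P − Q = 0.689622, giving −½ ln(0.689622) = 0.185806.
1 − 2Q = 0.966524, giving −¼ ln(0.966524) = 0.008512.
d = 0.185806 + 0.008512 = 0.194318.

0.194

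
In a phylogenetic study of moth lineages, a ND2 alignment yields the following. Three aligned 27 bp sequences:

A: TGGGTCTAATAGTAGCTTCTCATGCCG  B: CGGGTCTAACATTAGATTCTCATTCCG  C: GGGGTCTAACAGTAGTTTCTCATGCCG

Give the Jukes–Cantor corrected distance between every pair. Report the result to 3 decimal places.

d(A,B) = 0.213, d(A,C) = 0.120, d(B,C) = 0.165

A–B: 5/27 sites differ → p ≈ 0.185185, d = −0.75 ln(1 − 0.246913) = 0.212681 ≈ 0.213.
A–C: 3/27 sites differ → p ≈ 0.111111, d = −0.75 ln(1 − 0.148148) = 0.120257 ≈ 0.120.
B–C: 4/27 sites differ → p ≈ 0.148148, d = −0.75 ln(1 − 0.197531) = 0.165047 ≈ 0.165.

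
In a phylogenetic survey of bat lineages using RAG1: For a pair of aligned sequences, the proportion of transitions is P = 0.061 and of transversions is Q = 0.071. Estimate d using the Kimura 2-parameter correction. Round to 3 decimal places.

0.146

Under the Kimura two-parameter model, d = −½ ln(1 − 2P − Q) − ¼ ln(1 − 2Q).
1 − 2P − Q = 0.807, giving −½ ln(0.807) = 0.107216.
1 − 2Q = 0.858, giving −¼ ln(0.858) = 0.038288.
d = 0.107216 + 0.038288 = 0.145504.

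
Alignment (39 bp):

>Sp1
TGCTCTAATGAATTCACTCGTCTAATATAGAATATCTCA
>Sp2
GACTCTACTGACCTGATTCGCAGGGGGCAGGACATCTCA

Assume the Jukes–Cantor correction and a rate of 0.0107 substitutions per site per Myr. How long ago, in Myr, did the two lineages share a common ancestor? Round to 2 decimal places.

The sequences differ at 17 of 39 sites, so p = 17/39 ≈ 0.435897.
d = −(3/4) ln(1 − 4p/3) = −0.75 ln(1 − 0.581196) = −0.75 ln(0.418804)
  = −0.75 × (-0.870352) = 0.652764 substitutions/site.
Under a molecular clock d = 2μt, so t = d/(2μ) = 0.652764 / (2 × 0.0107) = 30.50 Myr.

30.50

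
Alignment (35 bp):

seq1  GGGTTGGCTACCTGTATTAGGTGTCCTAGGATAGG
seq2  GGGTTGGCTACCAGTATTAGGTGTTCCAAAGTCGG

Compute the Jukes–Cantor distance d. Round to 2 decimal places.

0.23

The sequences differ at 7 of 35 sites (13, 25, 27, 29, 30, 31, 33), so p = 7/35 = 0.2.
d = −(3/4) ln(1 − 4p/3) = −0.75 ln(1 − 0.266667) = −0.75 ln(0.733333)
  = −0.75 × (-0.310155) = 0.232616 substitutions/site.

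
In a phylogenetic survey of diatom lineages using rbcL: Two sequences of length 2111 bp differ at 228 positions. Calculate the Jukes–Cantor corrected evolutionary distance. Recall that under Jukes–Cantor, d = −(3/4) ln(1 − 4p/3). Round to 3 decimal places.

p = 228/2111 ≈ 0.108006.
d = −(3/4) ln(1 − 4p/3) = −0.75 ln(1 − 0.144008) = −0.75 ln(0.855992)
  = −0.75 × (-0.155494) = 0.116621 substitutions/site.

0.117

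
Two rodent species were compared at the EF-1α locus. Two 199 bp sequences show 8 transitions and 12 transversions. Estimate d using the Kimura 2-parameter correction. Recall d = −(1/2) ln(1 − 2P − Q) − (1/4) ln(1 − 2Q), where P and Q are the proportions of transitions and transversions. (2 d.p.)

0.11

P = 8/199 ≈ 0.040201 and Q = 12/199 ≈ 0.060302.
Under the Kimura two-parameter model, d = −½ ln(1 − 2P − Q) − ¼ ln(1 − 2Q).
1 − 2P − Q = 0.859296, giving −½ ln(0.859296) = 0.075821.
1 − 2Q = 0.879396, giving −¼ ln(0.879396) = 0.032130.
d = 0.075821 + 0.032130 = 0.107951.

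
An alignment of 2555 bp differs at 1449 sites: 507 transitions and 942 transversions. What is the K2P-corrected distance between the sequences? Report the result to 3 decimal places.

1.060

P = 507/2555 ≈ 0.198434 and Q = 942/2555 ≈ 0.368689.
Under the Kimura two-parameter model, d = −½ ln(1 − 2P − Q) − ¼ ln(1 − 2Q).
1 − 2P − Q = 0.234443, giving −½ ln(0.234443) = 0.725271.
1 − 2Q = 0.262622, giving −¼ ln(0.262622) = 0.334260.
d = 0.725271 + 0.334260 = 1.059531.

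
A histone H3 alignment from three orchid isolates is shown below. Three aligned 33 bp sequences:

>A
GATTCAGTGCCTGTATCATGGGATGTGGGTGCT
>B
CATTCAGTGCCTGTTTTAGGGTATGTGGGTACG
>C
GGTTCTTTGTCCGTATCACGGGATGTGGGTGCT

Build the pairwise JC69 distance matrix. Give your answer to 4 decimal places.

A–B: 7/33 sites differ → p ≈ 0.212121, d = −0.75 ln(1 − 0.282828) = 0.249330 ≈ 0.2493.
A–C: 6/33 sites differ → p ≈ 0.181818, d = −0.75 ln(1 − 0.242424) = 0.208224 ≈ 0.2082.
B–C: 12/33 sites differ → p ≈ 0.363636, d = −0.75 ln(1 − 0.484848) = 0.497470 ≈ 0.4975.

d(A,B) = 0.2493, d(A,C) = 0.2082, d(B,C) = 0.4975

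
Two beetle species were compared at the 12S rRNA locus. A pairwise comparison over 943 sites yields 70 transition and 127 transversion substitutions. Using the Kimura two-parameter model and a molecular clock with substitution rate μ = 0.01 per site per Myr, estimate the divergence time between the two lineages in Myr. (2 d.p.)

12.24

P = 70/943 ≈ 0.074231 and Q = 127/943 ≈ 0.134677.
Under the Kimura two-parameter model, d = −½ ln(1 − 2P − Q) − ¼ ln(1 − 2Q).
1 − 2P − Q = 0.716861, giving −½ ln(0.716861) = 0.166437.
1 − 2Q = 0.730646, giving −¼ ln(0.730646) = 0.078457.
d = 0.166437 + 0.078457 = 0.244894.
Under a molecular clock d = 2μt, so t = d/(2μ) = 0.244894 / (2 × 0.01) = 12.24 Myr.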